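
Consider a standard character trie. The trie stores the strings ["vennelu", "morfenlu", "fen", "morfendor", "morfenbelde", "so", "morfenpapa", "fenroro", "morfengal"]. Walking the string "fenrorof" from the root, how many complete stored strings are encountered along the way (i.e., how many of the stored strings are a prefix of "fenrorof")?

Check each prefix of "fenrorof" against the stored set — each match is an end-marker on the path.
Prefixes of the query that are stored words: "fen", "fenroro"
Count: 2

2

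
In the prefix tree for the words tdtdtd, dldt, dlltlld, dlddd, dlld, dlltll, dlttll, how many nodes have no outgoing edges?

6

Leaves are exactly the stored words that no other stored word extends.
Those words: "dlddd", "dldt", "dlld", "dlltlld", "dlttll", "tdtdtd"
Leaf count: 6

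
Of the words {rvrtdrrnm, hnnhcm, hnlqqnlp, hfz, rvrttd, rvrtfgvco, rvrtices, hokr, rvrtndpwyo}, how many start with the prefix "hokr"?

Traverse to the node for "hokr", then collect every word in that subtree.
Matches: "hokr"
Count: 1

1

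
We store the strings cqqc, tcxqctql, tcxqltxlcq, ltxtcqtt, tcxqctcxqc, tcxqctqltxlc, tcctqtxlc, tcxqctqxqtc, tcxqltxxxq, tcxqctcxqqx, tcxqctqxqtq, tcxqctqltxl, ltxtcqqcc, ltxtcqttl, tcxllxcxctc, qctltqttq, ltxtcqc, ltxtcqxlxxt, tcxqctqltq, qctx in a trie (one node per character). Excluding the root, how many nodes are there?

80

Trace insertions, counting only characters that open a new branch:
  "cqqc" → 4 new (c, q, q, c)
  "tcxqctql" → 8 new (t, c, x, q, c, t, q, l)
  "tcxqltxlcq" → prefix "tcxq" already present; 6 new (l, t, x, l, c, q)
  "ltxtcqtt" → 8 new (l, t, x, t, c, q, t, t)
  "tcxqctcxqc" → prefix "tcxqct" already present; 4 new (c, x, q, c)
  "tcxqctqltxlc" → prefix "tcxqctql" already present; 4 new (t, x, l, c)
  "tcctqtxlc" → prefix "tc" already present; 7 new (c, t, q, t, x, l, c)
  "tcxqctqxqtc" → prefix "tcxqctq" already present; 4 new (x, q, t, c)
  "tcxqltxxxq" → prefix "tcxqltx" already present; 3 new (x, x, q)
  "tcxqctcxqqx" → prefix "tcxqctcxq" already present; 2 new (q, x)
  "tcxqctqxqtq" → prefix "tcxqctqxqt" already present; 1 new (q)
  "tcxqctqltxl" → prefix "tcxqctqltxl" already present; 0 new (none)
  "ltxtcqqcc" → prefix "ltxtcq" already present; 3 new (q, c, c)
  "ltxtcqttl" → prefix "ltxtcqtt" already present; 1 new (l)
  "tcxllxcxctc" → prefix "tcx" already present; 8 new (l, l, x, c, x, c, t, c)
  "qctltqttq" → 9 new (q, c, t, l, t, q, t, t, q)
  "ltxtcqc" → prefix "ltxtcq" already present; 1 new (c)
  "ltxtcqxlxxt" → prefix "ltxtcq" already present; 5 new (x, l, x, x, t)
  "tcxqctqltq" → prefix "tcxqctqlt" already present; 1 new (q)
  "qctx" → prefix "qct" already present; 1 new (x)
Total nodes = 4 + 8 + 6 + 8 + 4 + 4 + 7 + 4 + 3 + 2 + 1 + 0 + 3 + 1 + 8 + 9 + 1 + 5 + 1 + 1 = 80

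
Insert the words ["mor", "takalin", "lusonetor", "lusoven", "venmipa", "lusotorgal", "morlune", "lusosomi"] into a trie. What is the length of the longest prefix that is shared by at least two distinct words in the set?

The deepest shared node is where two words last agree before diverging.
e.g. "lusonetor" and "lusosomi" share the prefix "luso" of length 4; no pair shares a longer one.
Longest shared-prefix length: 4

4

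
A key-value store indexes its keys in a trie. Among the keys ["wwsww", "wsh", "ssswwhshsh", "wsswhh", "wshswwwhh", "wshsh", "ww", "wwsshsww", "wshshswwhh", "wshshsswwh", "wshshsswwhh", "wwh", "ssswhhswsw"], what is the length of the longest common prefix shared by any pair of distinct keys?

10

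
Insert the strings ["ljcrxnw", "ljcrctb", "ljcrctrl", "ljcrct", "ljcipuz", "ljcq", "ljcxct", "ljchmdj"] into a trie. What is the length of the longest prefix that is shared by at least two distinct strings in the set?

The deepest shared node is where two words last agree before diverging.
"ljcrct" and "ljcrctb" agree on "ljcrct" (6 characters) before diverging; nothing deeper is shared.
Longest shared-prefix length: 6

6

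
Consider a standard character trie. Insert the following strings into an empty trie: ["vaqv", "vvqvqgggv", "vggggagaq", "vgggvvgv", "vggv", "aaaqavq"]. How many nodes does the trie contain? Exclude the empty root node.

Trie structure (* marks end of a word):
(root)
├─ a
│  └─ a
│     └─ a
│        └─ q
│           └─ a
│              └─ v
│                 └─ q *
└─ v
   ├─ a
   │  └─ q
   │     └─ v *
   ├─ g
   │  └─ g
   │     ├─ g
   │     │  ├─ g
   │     │  │  └─ a
   │     │  │     └─ g
   │     │  │        └─ a
   │     │  │           └─ q *
   │     │  └─ v
   │     │     └─ v
   │     │        └─ g
   │     │           └─ v *
   │     └─ v *
   └─ v
      └─ q
         └─ v
            └─ q
               └─ g
                  └─ g
                     └─ g
                        └─ v *
Counting every labelled node above: 32.

32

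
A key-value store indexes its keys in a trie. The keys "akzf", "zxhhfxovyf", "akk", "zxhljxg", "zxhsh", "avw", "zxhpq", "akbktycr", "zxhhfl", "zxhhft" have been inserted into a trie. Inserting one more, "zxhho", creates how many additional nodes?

"zxhh" is already a path in the trie; the remaining "o" must be added.
So 5 − 4 = 1 new nodes.

1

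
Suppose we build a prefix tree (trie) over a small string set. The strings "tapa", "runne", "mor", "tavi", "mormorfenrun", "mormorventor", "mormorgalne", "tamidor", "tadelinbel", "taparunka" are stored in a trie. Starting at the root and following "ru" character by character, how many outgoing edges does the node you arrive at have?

1

Follow the path "ru" to its node, then look at its outgoing edges.
Characters that immediately follow "ru" among the stored strings: {n}.
That node has 1 child edge.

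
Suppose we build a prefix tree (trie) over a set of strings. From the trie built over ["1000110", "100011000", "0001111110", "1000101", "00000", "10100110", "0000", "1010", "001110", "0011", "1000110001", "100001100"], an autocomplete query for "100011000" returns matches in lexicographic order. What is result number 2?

Words with prefix "100011000", in lexicographic order: "100011000", "1000110001"
The 2nd is 1000110001.

1000110001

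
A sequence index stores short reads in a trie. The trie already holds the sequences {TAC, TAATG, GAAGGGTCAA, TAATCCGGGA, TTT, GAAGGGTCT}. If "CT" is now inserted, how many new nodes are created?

2

No existing word starts with "C", so every character of "CT" needs a new node.
2 − 0 = 2 new nodes.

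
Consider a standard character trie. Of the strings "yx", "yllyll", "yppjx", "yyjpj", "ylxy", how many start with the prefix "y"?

5

Filter for entries beginning with "y":
Matches: "yllyll", "ylxy", "yppjx", "yx", "yyjpj"
Count: 5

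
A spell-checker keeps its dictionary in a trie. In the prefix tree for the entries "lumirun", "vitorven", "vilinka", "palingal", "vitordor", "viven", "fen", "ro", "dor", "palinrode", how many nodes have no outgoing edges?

10

A leaf is a node with no children — equivalently, the end of a word that is not a proper prefix of any other stored word.
Those words: "dor", "fen", "lumirun", "palingal", "palinrode", "ro", "vilinka", "vitordor", "vitorven", "viven"
Leaf count: 10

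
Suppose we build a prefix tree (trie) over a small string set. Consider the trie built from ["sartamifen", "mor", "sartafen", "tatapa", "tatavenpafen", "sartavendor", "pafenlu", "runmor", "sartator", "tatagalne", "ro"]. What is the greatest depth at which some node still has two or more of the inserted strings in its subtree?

Equivalently: take the maximum, over all pairs, of their longest common prefix length.
e.g. "sartafen" and "sartamifen" share the prefix "sarta" of length 5; no pair shares a longer one.
Longest shared-prefix length: 5

5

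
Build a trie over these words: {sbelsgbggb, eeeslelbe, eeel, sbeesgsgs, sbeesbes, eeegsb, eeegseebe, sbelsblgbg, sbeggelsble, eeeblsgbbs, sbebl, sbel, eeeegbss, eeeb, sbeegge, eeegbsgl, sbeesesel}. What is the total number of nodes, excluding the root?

Trace insertions, counting only characters that open a new branch:
  "sbelsgbggb" → 10 new (s, b, e, l, s, g, b, g, g, b)
  "eeeslelbe" → 9 new (e, e, e, s, l, e, l, b, e)
  "eeel" → prefix "eee" already present; 1 new (l)
  "sbeesgsgs" → prefix "sbe" already present; 6 new (e, s, g, s, g, s)
  "sbeesbes" → prefix "sbees" already present; 3 new (b, e, s)
  "eeegsb" → prefix "eee" already present; 3 new (g, s, b)
  "eeegseebe" → prefix "eeegs" already present; 4 new (e, e, b, e)
  "sbelsblgbg" → prefix "sbels" already present; 5 new (b, l, g, b, g)
  "sbeggelsble" → prefix "sbe" already present; 8 new (g, g, e, l, s, b, l, e)
  "eeeblsgbbs" → prefix "eee" already present; 7 new (b, l, s, g, b, b, s)
  "sbebl" → prefix "sbe" already present; 2 new (b, l)
  "sbel" → prefix "sbel" already present; 0 new (none)
  "eeeegbss" → prefix "eee" already present; 5 new (e, g, b, s, s)
  "eeeb" → prefix "eeeb" already present; 0 new (none)
  "sbeegge" → prefix "sbee" already present; 3 new (g, g, e)
  "eeegbsgl" → prefix "eeeg" already present; 4 new (b, s, g, l)
  "sbeesesel" → prefix "sbees" already present; 4 new (e, s, e, l)
Total nodes = 10 + 9 + 1 + 6 + 3 + 3 + 4 + 5 + 8 + 7 + 2 + 0 + 5 + 0 + 3 + 4 + 4 = 74

74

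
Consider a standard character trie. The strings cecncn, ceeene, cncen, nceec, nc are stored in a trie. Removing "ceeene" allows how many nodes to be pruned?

After clearing the end-marker at "ceeene", prune upward until reaching a node still needed by another word.
The suffix "eene" (4 nodes) is used only by "ceeene"; the node for "ce" still has the child "c", so pruning stops there.
Nodes removed: 4

4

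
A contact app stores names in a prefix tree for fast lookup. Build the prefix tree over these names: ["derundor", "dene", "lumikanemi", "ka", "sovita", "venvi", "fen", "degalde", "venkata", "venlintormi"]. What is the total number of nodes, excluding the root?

53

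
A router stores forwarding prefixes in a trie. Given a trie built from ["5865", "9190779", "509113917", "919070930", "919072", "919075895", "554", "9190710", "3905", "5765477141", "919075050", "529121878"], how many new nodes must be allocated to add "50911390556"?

Walking "50911390556" from the root, the first 7 characters ("5091139") follow existing edges; "0" is the first miss.
New nodes needed: |"50911390556"| − 7 = 11 − 7 = 4.

4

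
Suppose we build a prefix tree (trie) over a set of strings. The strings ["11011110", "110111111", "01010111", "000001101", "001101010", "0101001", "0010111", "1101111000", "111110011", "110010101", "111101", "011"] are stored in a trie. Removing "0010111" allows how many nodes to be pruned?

After clearing the end-marker at "0010111", prune upward until reaching a node still needed by another word.
The suffix "0111" (4 nodes) is used only by "0010111"; the node for "001" still has the child "1", so pruning stops there.
Nodes removed: 4

4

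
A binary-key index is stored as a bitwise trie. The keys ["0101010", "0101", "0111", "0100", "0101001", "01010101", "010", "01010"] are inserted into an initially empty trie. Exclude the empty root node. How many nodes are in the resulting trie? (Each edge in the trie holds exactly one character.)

13

For each word, the new-node count is its length minus the longest prefix already in the trie:
  "0101010" → 7 new (0, 1, 0, 1, 0, 1, 0)
  "0101" → prefix "0101" already present; 0 new (none)
  "0111" → prefix "01" already present; 2 new (1, 1)
  "0100" → prefix "010" already present; 1 new (0)
  "0101001" → prefix "01010" already present; 2 new (0, 1)
  "01010101" → prefix "0101010" already present; 1 new (1)
  "010" → prefix "010" already present; 0 new (none)
  "01010" → prefix "01010" already present; 0 new (none)
Total nodes = 7 + 0 + 2 + 1 + 2 + 1 + 0 + 0 = 13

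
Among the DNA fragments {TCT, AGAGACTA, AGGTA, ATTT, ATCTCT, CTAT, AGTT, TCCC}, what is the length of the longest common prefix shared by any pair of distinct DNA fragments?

2

The deepest shared node is where two words last agree before diverging.
e.g. "AGAGACTA" and "AGGTA" share the prefix "AG" of length 2; no pair shares a longer one.
Longest shared-prefix length: 2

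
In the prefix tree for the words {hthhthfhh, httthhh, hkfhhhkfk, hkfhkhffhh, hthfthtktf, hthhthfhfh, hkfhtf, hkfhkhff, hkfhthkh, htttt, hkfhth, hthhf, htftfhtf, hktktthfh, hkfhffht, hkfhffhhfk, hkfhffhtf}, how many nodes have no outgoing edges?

14

Leaves are exactly the stored words that no other stored word extends.
Those words: "hkfhffhhfk", "hkfhffhtf", "hkfhhhkfk", "hkfhkhffhh", "hkfhtf", "hkfhthkh", "hktktthfh", "htftfhtf", "hthfthtktf", "hthhf", "hthhthfhfh", "hthhthfhh", "httthhh", "htttt"
Leaf count: 14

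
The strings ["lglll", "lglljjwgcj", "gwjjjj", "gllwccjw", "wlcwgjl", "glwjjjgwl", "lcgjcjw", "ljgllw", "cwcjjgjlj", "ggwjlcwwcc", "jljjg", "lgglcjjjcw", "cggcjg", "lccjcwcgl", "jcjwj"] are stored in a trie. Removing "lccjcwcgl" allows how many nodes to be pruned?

7

Walk "lccjcwcgl" from the leaf back toward the root, removing each node that no remaining word uses.
The suffix "cjcwcgl" (7 nodes) is used only by "lccjcwcgl"; the node for "lc" still has the child "g", so pruning stops there.
Nodes removed: 7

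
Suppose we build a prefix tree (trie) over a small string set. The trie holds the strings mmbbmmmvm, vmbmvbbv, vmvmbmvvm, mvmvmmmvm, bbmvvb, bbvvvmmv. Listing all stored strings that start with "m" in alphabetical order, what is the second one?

mvmvmmmvm

Filter for "m…" and sort: "mmbbmmmvm", "mvmvmmmvm"
The 2nd is mvmvmmmvm.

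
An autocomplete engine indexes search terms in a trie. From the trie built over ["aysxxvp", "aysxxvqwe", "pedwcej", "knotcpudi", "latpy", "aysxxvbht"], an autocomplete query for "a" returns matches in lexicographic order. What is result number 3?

aysxxvqwe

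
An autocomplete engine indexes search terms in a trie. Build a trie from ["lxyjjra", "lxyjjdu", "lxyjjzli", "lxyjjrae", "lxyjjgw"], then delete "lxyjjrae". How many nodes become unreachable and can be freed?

Walk "lxyjjrae" from the leaf back toward the root, removing each node that no remaining word uses.
The suffix "e" (1 node) is used only by "lxyjjrae"; "lxyjjra" is itself a stored word, so pruning stops there.
Nodes removed: 1

1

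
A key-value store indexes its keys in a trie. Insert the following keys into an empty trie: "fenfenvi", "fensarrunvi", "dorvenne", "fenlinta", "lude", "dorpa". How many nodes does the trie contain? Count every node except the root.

Trie structure (* marks end of a word):
(root)
├─ d
│  └─ o
│     └─ r
│        ├─ p
│        │  └─ a *
│        └─ v
│           └─ e
│              └─ n
│                 └─ n
│                    └─ e *
├─ f
│  └─ e
│     └─ n
│        ├─ f
│        │  └─ e
│        │     └─ n
│        │        └─ v
│        │           └─ i *
│        ├─ l
│        │  └─ i
│        │     └─ n
│        │        └─ t
│        │           └─ a *
│        └─ s
│           └─ a
│              └─ r
│                 └─ r
│                    └─ u
│                       └─ n
│                          └─ v
│                             └─ i *
└─ l
   └─ u
      └─ d
         └─ e *
Counting every labelled node above: 35.

35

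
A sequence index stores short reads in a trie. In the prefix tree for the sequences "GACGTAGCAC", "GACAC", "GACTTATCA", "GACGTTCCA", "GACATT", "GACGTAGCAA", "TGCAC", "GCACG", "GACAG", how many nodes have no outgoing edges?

9

A leaf is a node with no children — equivalently, the end of a word that is not a proper prefix of any other stored word.
Those words: "GACAC", "GACAG", "GACATT", "GACGTAGCAA", "GACGTAGCAC", "GACGTTCCA", "GACTTATCA", "GCACG", "TGCAC"
Leaf count: 9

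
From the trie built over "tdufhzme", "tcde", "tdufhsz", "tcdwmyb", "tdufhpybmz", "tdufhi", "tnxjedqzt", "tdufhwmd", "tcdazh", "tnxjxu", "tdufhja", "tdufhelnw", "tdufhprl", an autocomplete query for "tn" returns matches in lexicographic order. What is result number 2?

tnxjxu

Filter for "tn…" and sort: "tnxjedqzt", "tnxjxu"
The 2nd is tnxjxu.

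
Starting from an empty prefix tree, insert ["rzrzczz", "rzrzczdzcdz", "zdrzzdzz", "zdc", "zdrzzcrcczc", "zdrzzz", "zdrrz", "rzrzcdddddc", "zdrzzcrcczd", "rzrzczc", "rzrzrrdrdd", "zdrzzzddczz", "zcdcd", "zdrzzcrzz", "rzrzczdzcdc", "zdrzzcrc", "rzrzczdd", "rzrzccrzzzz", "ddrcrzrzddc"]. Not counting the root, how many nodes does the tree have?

For each word, the new-node count is its length minus the longest prefix already in the trie:
  "rzrzczz" → 7 new (r, z, r, z, c, z, z)
  "rzrzczdzcdz" → prefix "rzrzcz" already present; 5 new (d, z, c, d, z)
  "zdrzzdzz" → 8 new (z, d, r, z, z, d, z, z)
  "zdc" → prefix "zd" already present; 1 new (c)
  "zdrzzcrcczc" → prefix "zdrzz" already present; 6 new (c, r, c, c, z, c)
  "zdrzzz" → prefix "zdrzz" already present; 1 new (z)
  "zdrrz" → prefix "zdr" already present; 2 new (r, z)
  "rzrzcdddddc" → prefix "rzrzc" already present; 6 new (d, d, d, d, d, c)
  "zdrzzcrcczd" → prefix "zdrzzcrccz" already present; 1 new (d)
  "rzrzczc" → prefix "rzrzcz" already present; 1 new (c)
  "rzrzrrdrdd" → prefix "rzrz" already present; 6 new (r, r, d, r, d, d)
  "zdrzzzddczz" → prefix "zdrzzz" already present; 5 new (d, d, c, z, z)
  "zcdcd" → prefix "z" already present; 4 new (c, d, c, d)
  "zdrzzcrzz" → prefix "zdrzzcr" already present; 2 new (z, z)
  "rzrzczdzcdc" → prefix "rzrzczdzcd" already present; 1 new (c)
  "zdrzzcrc" → prefix "zdrzzcrc" already present; 0 new (none)
  "rzrzczdd" → prefix "rzrzczd" already present; 1 new (d)
  "rzrzccrzzzz" → prefix "rzrzc" already present; 6 new (c, r, z, z, z, z)
  "ddrcrzrzddc" → 11 new (d, d, r, c, r, z, r, z, d, d, c)
Total nodes = 7 + 5 + 8 + 1 + 6 + 1 + 2 + 6 + 1 + 1 + 6 + 5 + 4 + 2 + 1 + 0 + 1 + 6 + 11 = 74

74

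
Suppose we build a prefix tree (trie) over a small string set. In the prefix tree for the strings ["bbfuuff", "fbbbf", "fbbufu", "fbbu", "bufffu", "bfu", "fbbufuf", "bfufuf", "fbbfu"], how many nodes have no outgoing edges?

6

A leaf is a node with no children — equivalently, the end of a word that is not a proper prefix of any other stored word.
Those words: "bbfuuff", "bfufuf", "bufffu", "fbbbf", "fbbfu", "fbbufuf"
Leaf count: 6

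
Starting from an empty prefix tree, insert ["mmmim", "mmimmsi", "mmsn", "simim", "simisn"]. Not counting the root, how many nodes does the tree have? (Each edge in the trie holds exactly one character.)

19

Trie structure (* marks end of a word):
(root)
├─ m
│  └─ m
│     ├─ i
│     │  └─ m
│     │     └─ m
│     │        └─ s
│     │           └─ i *
│     ├─ m
│     │  └─ i
│     │     └─ m *
│     └─ s
│        └─ n *
└─ s
   └─ i
      └─ m
         └─ i
            ├─ m *
            └─ s
               └─ n *
Counting every labelled node above: 19.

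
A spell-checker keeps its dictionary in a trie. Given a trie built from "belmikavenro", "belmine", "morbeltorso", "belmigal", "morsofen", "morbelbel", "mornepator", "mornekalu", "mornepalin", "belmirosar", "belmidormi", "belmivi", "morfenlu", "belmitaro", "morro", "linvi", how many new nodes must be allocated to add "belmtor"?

3

Walking "belmtor" from the root, the first 4 characters ("belm") follow existing edges; "t" is the first miss.
New nodes needed: |"belmtor"| − 4 = 7 − 4 = 3.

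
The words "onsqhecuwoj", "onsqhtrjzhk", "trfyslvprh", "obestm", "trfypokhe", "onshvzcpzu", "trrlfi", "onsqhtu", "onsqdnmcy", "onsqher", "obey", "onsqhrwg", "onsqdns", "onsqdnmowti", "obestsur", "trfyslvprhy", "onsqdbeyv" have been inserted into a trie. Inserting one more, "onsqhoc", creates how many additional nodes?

2

"onsqh" is already a path in the trie; the remaining "oc" must be added.
Each of the 2 remaining characters creates one node.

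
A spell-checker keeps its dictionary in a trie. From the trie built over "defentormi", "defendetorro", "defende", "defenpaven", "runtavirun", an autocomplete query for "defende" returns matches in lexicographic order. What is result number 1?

defende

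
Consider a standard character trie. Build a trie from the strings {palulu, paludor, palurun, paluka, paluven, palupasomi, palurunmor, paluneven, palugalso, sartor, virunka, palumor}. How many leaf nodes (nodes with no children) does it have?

A leaf is a node with no children — equivalently, the end of a word that is not a proper prefix of any other stored word.
Those words: "paludor", "palugalso", "paluka", "palulu", "palumor", "paluneven", "palupasomi", "palurunmor", "paluven", "sartor", "virunka"
Leaf count: 11

11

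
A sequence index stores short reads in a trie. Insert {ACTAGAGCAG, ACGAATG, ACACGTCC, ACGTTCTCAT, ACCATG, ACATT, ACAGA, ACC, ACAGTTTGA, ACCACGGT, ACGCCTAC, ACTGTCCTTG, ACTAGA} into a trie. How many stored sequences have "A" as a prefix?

Traverse to the node for "A", then collect every word in that subtree.
Matches: "ACACGTCC", "ACAGA", "ACAGTTTGA", "ACATT", "ACC", "ACCACGGT", "ACCATG", "ACGAATG", "ACGCCTAC", "ACGTTCTCAT", "ACTAGA", "ACTAGAGCAG", "ACTGTCCTTG"
Count: 13

13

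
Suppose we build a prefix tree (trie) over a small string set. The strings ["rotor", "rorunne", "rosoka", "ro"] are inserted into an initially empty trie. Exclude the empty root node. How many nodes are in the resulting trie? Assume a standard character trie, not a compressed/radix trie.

14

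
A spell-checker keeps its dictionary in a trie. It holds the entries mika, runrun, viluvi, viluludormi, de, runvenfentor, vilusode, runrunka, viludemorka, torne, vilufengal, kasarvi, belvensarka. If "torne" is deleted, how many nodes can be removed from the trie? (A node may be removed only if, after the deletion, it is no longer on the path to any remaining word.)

Walk "torne" from the leaf back toward the root, removing each node that no remaining word uses.
No other word shares any prefix with "torne", so all 5 of its nodes go.
Nodes removed: 5

5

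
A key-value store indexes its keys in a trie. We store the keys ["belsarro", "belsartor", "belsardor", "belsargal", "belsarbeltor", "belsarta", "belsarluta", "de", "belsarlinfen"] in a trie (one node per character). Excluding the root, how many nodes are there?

35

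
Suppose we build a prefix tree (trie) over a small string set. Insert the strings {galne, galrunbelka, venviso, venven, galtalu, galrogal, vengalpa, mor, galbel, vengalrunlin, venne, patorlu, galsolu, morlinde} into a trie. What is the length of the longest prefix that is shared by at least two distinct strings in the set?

The deepest shared node is where two words last agree before diverging.
"vengalpa" and "vengalrunlin" agree on "vengal" (6 characters) before diverging; nothing deeper is shared.
Longest shared-prefix length: 6

6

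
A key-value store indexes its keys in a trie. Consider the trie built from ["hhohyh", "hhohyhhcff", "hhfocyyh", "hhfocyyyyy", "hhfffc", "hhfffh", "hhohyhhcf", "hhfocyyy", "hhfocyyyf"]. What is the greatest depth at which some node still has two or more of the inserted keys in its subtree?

9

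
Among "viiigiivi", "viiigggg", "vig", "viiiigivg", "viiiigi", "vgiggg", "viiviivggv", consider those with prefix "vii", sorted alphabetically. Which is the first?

Words with prefix "vii", in lexicographic order: "viiigggg", "viiigiivi", "viiiigi", "viiiigivg", "viiviivggv"
The 1st is viiigggg.

viiigggg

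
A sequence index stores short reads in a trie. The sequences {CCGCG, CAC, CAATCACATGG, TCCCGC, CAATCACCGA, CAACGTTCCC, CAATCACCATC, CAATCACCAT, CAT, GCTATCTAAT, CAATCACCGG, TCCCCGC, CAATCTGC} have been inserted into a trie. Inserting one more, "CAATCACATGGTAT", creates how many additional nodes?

The longest prefix of "CAATCACATGGTAT" already in the trie is "CAATCACATGG" (length 11).
New nodes needed: |"CAATCACATGGTAT"| − 11 = 14 − 11 = 3.

3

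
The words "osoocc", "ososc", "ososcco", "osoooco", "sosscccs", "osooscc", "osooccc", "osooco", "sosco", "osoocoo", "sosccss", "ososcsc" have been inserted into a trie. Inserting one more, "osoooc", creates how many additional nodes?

0

Every character of "osoooc" already lies on an existing path (it is a prefix of some stored word).
No new nodes are needed: 0.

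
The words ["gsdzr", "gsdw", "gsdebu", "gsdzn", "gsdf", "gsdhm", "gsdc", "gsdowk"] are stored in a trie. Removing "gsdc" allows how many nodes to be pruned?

1

Walk "gsdc" from the leaf back toward the root, removing each node that no remaining word uses.
The suffix "c" (1 node) is used only by "gsdc"; the node for "gsd" still has the child "z", so pruning stops there.
Nodes removed: 1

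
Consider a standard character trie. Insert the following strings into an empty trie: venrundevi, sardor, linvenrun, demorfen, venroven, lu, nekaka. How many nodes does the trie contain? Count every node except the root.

44

For each word, the new-node count is its length minus the longest prefix already in the trie:
  "venrundevi" → 10 new (v, e, n, r, u, n, d, e, v, i)
  "sardor" → 6 new (s, a, r, d, o, r)
  "linvenrun" → 9 new (l, i, n, v, e, n, r, u, n)
  "demorfen" → 8 new (d, e, m, o, r, f, e, n)
  "venroven" → prefix "venr" already present; 4 new (o, v, e, n)
  "lu" → prefix "l" already present; 1 new (u)
  "nekaka" → 6 new (n, e, k, a, k, a)
Total nodes = 10 + 6 + 9 + 8 + 4 + 1 + 6 = 44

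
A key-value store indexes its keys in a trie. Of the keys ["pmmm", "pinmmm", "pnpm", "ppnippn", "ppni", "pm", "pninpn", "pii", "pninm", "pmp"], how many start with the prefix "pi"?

Walk to "pi"; the words in its subtree are exactly those with that prefix.
Matches: "pii", "pinmmm"
Count: 2

2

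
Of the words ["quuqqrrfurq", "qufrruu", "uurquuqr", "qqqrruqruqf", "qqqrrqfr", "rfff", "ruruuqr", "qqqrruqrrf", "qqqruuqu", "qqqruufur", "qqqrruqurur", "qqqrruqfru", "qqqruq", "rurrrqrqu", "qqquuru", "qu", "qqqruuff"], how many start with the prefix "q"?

Traverse to the node for "q", then collect every word in that subtree.
Matches: "qqqrrqfr", "qqqrruqfru", "qqqrruqrrf", "qqqrruqruqf", "qqqrruqurur", "qqqruq", "qqqruuff", "qqqruufur", "qqqruuqu", "qqquuru", "qu", "qufrruu", "quuqqrrfurq"
Count: 13

13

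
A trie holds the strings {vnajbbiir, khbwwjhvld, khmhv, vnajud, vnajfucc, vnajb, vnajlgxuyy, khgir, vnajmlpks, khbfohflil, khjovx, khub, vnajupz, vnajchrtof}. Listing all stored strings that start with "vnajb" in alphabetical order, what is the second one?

vnajbbiir

DFS of the "vnajb" subtree visits, in order: "vnajb", "vnajbbiir"
The 2nd is vnajbbiir.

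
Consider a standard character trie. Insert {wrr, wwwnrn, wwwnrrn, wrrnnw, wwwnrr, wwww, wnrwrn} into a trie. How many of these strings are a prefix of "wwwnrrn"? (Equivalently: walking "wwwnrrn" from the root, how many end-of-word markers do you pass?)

2

Walk "wwwnrrn" from the root; an end-of-word marker is hit whenever a stored word is a prefix of "wwwnrrn".
Prefixes of the query that are stored words: "wwwnrr", "wwwnrrn"
Count: 2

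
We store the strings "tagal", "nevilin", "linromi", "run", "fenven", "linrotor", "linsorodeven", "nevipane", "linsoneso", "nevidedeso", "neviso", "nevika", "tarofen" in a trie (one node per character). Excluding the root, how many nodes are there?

Insert word by word; a character creates a node only if that edge doesn't already exist:
  "tagal" → 5 new (t, a, g, a, l)
  "nevilin" → 7 new (n, e, v, i, l, i, n)
  "linromi" → 7 new (l, i, n, r, o, m, i)
  "run" → 3 new (r, u, n)
  "fenven" → 6 new (f, e, n, v, e, n)
  "linrotor" → prefix "linro" already present; 3 new (t, o, r)
  "linsorodeven" → prefix "lin" already present; 9 new (s, o, r, o, d, e, v, e, n)
  "nevipane" → prefix "nevi" already present; 4 new (p, a, n, e)
  "linsoneso" → prefix "linso" already present; 4 new (n, e, s, o)
  "nevidedeso" → prefix "nevi" already present; 6 new (d, e, d, e, s, o)
  "neviso" → prefix "nevi" already present; 2 new (s, o)
  "nevika" → prefix "nevi" already present; 2 new (k, a)
  "tarofen" → prefix "ta" already present; 5 new (r, o, f, e, n)
Total nodes = 5 + 7 + 7 + 3 + 6 + 3 + 9 + 4 + 4 + 6 + 2 + 2 + 5 = 63

63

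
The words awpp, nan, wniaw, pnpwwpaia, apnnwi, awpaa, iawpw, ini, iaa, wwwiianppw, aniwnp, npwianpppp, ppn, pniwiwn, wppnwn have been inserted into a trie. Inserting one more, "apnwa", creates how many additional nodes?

2

"apn" is already a path in the trie; the remaining "wa" must be added.
New nodes needed: |"apnwa"| − 3 = 5 − 3 = 2.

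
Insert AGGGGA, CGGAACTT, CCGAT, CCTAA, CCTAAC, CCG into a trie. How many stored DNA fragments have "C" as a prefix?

Walk to "C"; the words in its subtree are exactly those with that prefix.
Words under "C": CCG, CCGAT, CCTAA, CCTAAC, CGGAACTT
Count: 5

5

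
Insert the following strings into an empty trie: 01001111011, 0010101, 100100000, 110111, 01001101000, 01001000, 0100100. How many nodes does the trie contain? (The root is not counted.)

39

Trace insertions, counting only characters that open a new branch:
  "01001111011" → 11 new (0, 1, 0, 0, 1, 1, 1, 1, 0, 1, 1)
  "0010101" → prefix "0" already present; 6 new (0, 1, 0, 1, 0, 1)
  "100100000" → 9 new (1, 0, 0, 1, 0, 0, 0, 0, 0)
  "110111" → prefix "1" already present; 5 new (1, 0, 1, 1, 1)
  "01001101000" → prefix "010011" already present; 5 new (0, 1, 0, 0, 0)
  "01001000" → prefix "01001" already present; 3 new (0, 0, 0)
  "0100100" → prefix "0100100" already present; 0 new (none)
Total nodes = 11 + 6 + 9 + 5 + 5 + 3 + 0 = 39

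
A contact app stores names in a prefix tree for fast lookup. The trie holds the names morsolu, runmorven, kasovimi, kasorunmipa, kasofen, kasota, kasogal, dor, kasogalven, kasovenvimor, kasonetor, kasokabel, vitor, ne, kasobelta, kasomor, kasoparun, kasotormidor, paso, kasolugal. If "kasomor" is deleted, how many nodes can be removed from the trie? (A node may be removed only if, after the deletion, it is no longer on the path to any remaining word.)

3

Walk "kasomor" from the leaf back toward the root, removing each node that no remaining word uses.
The suffix "mor" (3 nodes) is used only by "kasomor"; the node for "kaso" still has the child "v", so pruning stops there.
Nodes removed: 3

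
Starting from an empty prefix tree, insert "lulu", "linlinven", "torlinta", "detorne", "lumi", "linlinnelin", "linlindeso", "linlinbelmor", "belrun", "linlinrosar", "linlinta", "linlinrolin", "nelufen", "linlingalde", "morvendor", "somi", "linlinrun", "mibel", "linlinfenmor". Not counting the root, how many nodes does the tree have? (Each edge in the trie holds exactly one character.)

97

Count nodes per top-level branch (shared prefixes stored once):
  'b'-branch (belrun): 6 nodes
  'd'-branch (detorne): 7 nodes
  'l'-branch (linlinbelmor, linlindeso, linlinfenmor, linlingalde, linlinnelin, linlinrolin, linlinrosar, linlinrun, linlinta, linlinven, lulu, lumi): 52 nodes
  'm'-branch (mibel, morvendor): 13 nodes
  'n'-branch (nelufen): 7 nodes
  's'-branch (somi): 4 nodes
  't'-branch (torlinta): 8 nodes
Sum: 97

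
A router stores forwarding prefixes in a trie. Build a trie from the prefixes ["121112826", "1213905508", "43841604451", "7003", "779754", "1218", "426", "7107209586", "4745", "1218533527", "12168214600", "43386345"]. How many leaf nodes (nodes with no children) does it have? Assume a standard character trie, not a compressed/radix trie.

Leaves are exactly the stored words that no other stored word extends.
Those words: "121112826", "1213905508", "12168214600", "1218533527", "426", "43386345", "43841604451", "4745", "7003", "7107209586", "779754"
Leaf count: 11

11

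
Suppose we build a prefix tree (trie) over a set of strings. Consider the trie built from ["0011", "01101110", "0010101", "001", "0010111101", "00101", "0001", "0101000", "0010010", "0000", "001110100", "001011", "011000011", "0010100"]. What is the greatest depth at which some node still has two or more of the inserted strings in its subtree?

Look for the deepest trie node that still has at least two words in its subtree.
e.g. "0010100" and "0010101" share the prefix "001010" of length 6; no pair shares a longer one.
Longest shared-prefix length: 6

6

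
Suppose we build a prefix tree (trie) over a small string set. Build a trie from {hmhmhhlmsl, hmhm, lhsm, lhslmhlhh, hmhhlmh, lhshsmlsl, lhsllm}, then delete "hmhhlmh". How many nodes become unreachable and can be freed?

4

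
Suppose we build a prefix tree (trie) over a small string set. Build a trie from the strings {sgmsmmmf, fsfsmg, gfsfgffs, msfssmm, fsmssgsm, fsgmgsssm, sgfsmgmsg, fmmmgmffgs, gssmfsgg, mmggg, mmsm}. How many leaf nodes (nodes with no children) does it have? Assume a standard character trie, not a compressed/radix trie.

11

A leaf is a node with no children — equivalently, the end of a word that is not a proper prefix of any other stored word.
Those words: "fmmmgmffgs", "fsfsmg", "fsgmgsssm", "fsmssgsm", "gfsfgffs", "gssmfsgg", "mmggg", "mmsm", "msfssmm", "sgfsmgmsg", "sgmsmmmf"
Leaf count: 11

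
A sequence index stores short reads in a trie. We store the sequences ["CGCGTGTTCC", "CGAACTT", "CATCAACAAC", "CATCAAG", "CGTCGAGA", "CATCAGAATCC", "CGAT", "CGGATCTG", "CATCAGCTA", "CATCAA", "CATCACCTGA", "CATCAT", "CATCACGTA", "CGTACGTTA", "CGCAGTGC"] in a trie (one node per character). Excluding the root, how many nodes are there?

For each word, the new-node count is its length minus the longest prefix already in the trie:
  "CGCGTGTTCC" → 10 new (C, G, C, G, T, G, T, T, C, C)
  "CGAACTT" → prefix "CG" already present; 5 new (A, A, C, T, T)
  "CATCAACAAC" → prefix "C" already present; 9 new (A, T, C, A, A, C, A, A, C)
  "CATCAAG" → prefix "CATCAA" already present; 1 new (G)
  "CGTCGAGA" → prefix "CG" already present; 6 new (T, C, G, A, G, A)
  "CATCAGAATCC" → prefix "CATCA" already present; 6 new (G, A, A, T, C, C)
  "CGAT" → prefix "CGA" already present; 1 new (T)
  "CGGATCTG" → prefix "CG" already present; 6 new (G, A, T, C, T, G)
  "CATCAGCTA" → prefix "CATCAG" already present; 3 new (C, T, A)
  "CATCAA" → prefix "CATCAA" already present; 0 new (none)
  "CATCACCTGA" → prefix "CATCA" already present; 5 new (C, C, T, G, A)
  "CATCAT" → prefix "CATCA" already present; 1 new (T)
  "CATCACGTA" → prefix "CATCAC" already present; 3 new (G, T, A)
  "CGTACGTTA" → prefix "CGT" already present; 6 new (A, C, G, T, T, A)
  "CGCAGTGC" → prefix "CGC" already present; 5 new (A, G, T, G, C)
Total nodes = 10 + 5 + 9 + 1 + 6 + 6 + 1 + 6 + 3 + 0 + 5 + 1 + 3 + 6 + 5 = 67

67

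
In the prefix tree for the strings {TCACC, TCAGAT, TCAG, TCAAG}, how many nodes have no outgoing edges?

3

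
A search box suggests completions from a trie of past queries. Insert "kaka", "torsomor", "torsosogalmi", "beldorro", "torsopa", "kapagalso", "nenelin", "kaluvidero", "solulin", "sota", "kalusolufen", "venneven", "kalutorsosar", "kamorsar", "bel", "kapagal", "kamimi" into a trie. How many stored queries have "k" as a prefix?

8

Traverse to the node for "k", then collect every word in that subtree.
Words under "k": kaka, kalusolufen, kalutorsosar, kaluvidero, kamimi, kamorsar, kapagal, kapagalso
Count: 8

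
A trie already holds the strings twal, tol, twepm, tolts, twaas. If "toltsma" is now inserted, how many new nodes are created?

2

Walking "toltsma" from the root, the first 5 characters ("tolts") follow existing edges; "m" is the first miss.
New nodes needed: |"toltsma"| − 5 = 7 − 5 = 2.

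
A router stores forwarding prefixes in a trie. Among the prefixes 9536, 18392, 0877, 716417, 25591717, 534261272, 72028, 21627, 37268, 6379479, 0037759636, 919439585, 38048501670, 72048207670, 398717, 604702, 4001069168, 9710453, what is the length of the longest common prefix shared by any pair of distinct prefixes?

The deepest shared node is where two words last agree before diverging.
"72028" and "72048207670" agree on "720" (3 characters) before diverging; nothing deeper is shared.
Longest shared-prefix length: 3

3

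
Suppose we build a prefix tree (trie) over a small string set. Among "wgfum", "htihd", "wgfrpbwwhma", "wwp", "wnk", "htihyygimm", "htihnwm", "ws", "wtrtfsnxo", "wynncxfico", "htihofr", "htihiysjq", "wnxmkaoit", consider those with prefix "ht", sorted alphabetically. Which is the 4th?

htihofr

Filter for "ht…" and sort: "htihd", "htihiysjq", "htihnwm", "htihofr", "htihyygimm"
The 4th is htihofr.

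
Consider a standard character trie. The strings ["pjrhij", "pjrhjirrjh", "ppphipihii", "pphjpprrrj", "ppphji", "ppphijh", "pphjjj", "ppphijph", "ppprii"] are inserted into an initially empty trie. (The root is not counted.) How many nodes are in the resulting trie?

40

Count nodes per top-level branch (shared prefixes stored once):
  'p'-branch (pjrhij, pjrhjirrjh, pphjjj, pphjpprrrj, ppphijh, ppphijph, ppphipihii, ppphji, ppprii): 40 nodes
Sum: 40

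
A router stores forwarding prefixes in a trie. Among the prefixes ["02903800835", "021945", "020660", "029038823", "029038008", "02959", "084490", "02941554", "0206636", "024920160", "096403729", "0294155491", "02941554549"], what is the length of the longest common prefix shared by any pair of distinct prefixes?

Look for the deepest trie node that still has at least two words in its subtree.
"029038008" and "02903800835" agree on "029038008" (9 characters) before diverging; nothing deeper is shared.
Longest shared-prefix length: 9

9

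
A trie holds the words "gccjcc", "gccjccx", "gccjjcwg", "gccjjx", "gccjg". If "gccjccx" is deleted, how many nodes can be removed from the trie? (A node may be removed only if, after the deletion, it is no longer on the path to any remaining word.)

1

A node on "gccjccx"'s path can go only if nothing else ends at it or branches off below it.
The suffix "x" (1 node) is used only by "gccjccx"; "gccjcc" is itself a stored word, so pruning stops there.
Nodes removed: 1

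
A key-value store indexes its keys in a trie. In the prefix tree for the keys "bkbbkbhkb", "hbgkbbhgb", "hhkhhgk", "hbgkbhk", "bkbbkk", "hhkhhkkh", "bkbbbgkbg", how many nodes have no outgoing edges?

7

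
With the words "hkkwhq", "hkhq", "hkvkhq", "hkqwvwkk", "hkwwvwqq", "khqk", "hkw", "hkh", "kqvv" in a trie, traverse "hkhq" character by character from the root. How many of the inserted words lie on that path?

2

Traverse "hkhq" character by character; count nodes along the way that are marked as word ends.
Prefixes of the query that are stored words: "hkh", "hkhq"
Count: 2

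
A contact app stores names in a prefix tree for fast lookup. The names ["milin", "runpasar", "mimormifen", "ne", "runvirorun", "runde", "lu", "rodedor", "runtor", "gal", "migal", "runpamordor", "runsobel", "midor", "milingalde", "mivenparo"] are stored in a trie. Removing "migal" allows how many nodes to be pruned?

3

Walk "migal" from the leaf back toward the root, removing each node that no remaining word uses.
The suffix "gal" (3 nodes) is used only by "migal"; the node for "mi" still has the child "l", so pruning stops there.
Nodes removed: 3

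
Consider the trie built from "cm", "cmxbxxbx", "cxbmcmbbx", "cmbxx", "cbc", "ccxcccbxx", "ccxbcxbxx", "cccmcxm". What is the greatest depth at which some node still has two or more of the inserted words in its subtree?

Look for the deepest trie node that still has at least two words in its subtree.
"ccxbcxbxx" and "ccxcccbxx" agree on "ccx" (3 characters) before diverging; nothing deeper is shared.
Longest shared-prefix length: 3

3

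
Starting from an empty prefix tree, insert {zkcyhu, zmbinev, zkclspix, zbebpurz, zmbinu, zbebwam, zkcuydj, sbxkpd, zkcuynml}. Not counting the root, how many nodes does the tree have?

41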